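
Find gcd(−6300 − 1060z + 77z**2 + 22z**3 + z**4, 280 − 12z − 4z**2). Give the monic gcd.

−70 + 3z + z**2

Repeated division with remainder:
  z**4 + 22z**3 + 77z**2 − 1060z − 6300 = (−(1/4)z**2 − (19/4)z − 45/2)(−4z**2 − 12z + 280) + (0)
Last nonzero remainder: −4z**2 − 12z + 280. Dividing through by −4 gives the monic gcd z**2 + 3z − 70.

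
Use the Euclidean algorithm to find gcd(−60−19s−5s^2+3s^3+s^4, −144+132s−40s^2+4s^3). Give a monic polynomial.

Repeated division with remainder:
  s^4+3s^3−5s^2−19s−60 = ((1/4)s+13/4)(4s^3−40s^2+132s−144) + (92s^2−412s+408)
  4s^3−40s^2+132s−144 = ((1/23)s−127/529)(92s^2−412s+408) + ((8120/529)s−24360/529)
  92s^2−412s+408 = ((12167/2030)s−8993/1015)((8120/529)s−24360/529) + (0)
Last nonzero remainder: (8120/529)s−24360/529. Dividing through by 8120/529 gives the monic gcd s−3.

−3+s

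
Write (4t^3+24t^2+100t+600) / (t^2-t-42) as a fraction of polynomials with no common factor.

(4t^2+100)/(t-7)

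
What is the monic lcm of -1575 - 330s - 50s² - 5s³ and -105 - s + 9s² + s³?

By polynomial division,
  -5s³ - 50s² - 330s - 1575 = (-5)(s³ + 9s² - s - 105) + (-5s² - 335s - 2100)
  s³ + 9s² - s - 105 = (-(1/5)s + 58/5)(-5s² - 335s - 2100) + (3465s + 24255)
  -5s² - 335s - 2100 = (-(1/693)s - 20/231)(3465s + 24255) + (0)
Last nonzero remainder: 3465s + 24255. Dividing through by 3465 gives the monic gcd s + 7.
Then lcm(f, g) = f·g / gcd(f, g); expanding and making the result monic gives the answer.

-4725 - 360s + 297s² + 71s³ + 12s⁴ + s⁵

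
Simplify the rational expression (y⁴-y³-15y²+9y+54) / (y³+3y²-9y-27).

By polynomial division,
  y⁴-y³-15y²+9y+54 = (y-4)(y³+3y²-9y-27) + (6y²-54)
  y³+3y²-9y-27 = ((1/6)y+1/2)(6y²-54) + (0)
Last nonzero remainder: 6y²-54. Dividing through by 6 gives the monic gcd y²-9.
Cancel y²-9 from numerator and denominator to get the reduced form.

(y²-y-6)/(y+3)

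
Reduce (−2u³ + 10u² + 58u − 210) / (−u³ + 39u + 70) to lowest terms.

(2u − 6)/(u + 2)

By polynomial division,
  −2u³ + 10u² + 58u − 210 = (2)(−u³ + 39u + 70) + (10u² − 20u − 350)
  −u³ + 39u + 70 = (−(1/10)u − 1/5)(10u² − 20u − 350) + (0)
Last nonzero remainder: 10u² − 20u − 350. Dividing through by 10 gives the monic gcd u² − 2u − 35.
Cancel u² − 2u − 35 from numerator and denominator to get the reduced form.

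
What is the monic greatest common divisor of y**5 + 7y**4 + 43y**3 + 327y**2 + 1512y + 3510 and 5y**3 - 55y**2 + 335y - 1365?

y**2 - 4y + 39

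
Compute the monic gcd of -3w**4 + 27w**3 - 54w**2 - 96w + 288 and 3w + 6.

w + 2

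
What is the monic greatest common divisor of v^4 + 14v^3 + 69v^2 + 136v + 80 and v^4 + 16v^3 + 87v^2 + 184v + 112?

Euclidean algorithm in ℚ[v]:
  v^4 + 14v^3 + 69v^2 + 136v + 80 = (v^4 + 16v^3 + 87v^2 + 184v + 112) + (-2v^3 - 18v^2 - 48v - 32)
  v^4 + 16v^3 + 87v^2 + 184v + 112 = (-(1/2)v - 7/2)(-2v^3 - 18v^2 - 48v - 32) + (0)
Last nonzero remainder: -2v^3 - 18v^2 - 48v - 32. Dividing through by -2 gives the monic gcd v^3 + 9v^2 + 24v + 16.

v^3 + 9v^2 + 24v + 16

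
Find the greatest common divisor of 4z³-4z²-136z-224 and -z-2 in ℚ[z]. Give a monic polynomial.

z+2

Apply the Euclidean algorithm:
  4z³-4z²-136z-224 = (-4z²+12z+112)(-z-2) + (0)
Last nonzero remainder: -z-2. Dividing through by -1 gives the monic gcd z+2.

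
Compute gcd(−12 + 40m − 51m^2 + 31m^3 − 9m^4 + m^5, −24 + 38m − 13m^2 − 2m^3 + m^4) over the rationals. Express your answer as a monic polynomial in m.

−6 + 11m − 6m^2 + m^3

Apply the Euclidean algorithm:
  m^5 − 9m^4 + 31m^3 − 51m^2 + 40m − 12 = (m − 7)(m^4 − 2m^3 − 13m^2 + 38m − 24) + (30m^3 − 180m^2 + 330m − 180)
  m^4 − 2m^3 − 13m^2 + 38m − 24 = ((1/30)m + 2/15)(30m^3 − 180m^2 + 330m − 180) + (0)
Last nonzero remainder: 30m^3 − 180m^2 + 330m − 180. Dividing through by 30 gives the monic gcd m^3 − 6m^2 + 11m − 6.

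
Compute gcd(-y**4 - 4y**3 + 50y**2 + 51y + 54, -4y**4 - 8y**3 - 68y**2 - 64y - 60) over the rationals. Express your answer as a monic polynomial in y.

By polynomial division,
  -y**4 - 4y**3 + 50y**2 + 51y + 54 = (1/4)(-4y**4 - 8y**3 - 68y**2 - 64y - 60) + (-2y**3 + 67y**2 + 67y + 69)
  -4y**4 - 8y**3 - 68y**2 - 64y - 60 = (2y + 71)(-2y**3 + 67y**2 + 67y + 69) + (-4959y**2 - 4959y - 4959)
  -2y**3 + 67y**2 + 67y + 69 = ((2/4959)y - 23/1653)(-4959y**2 - 4959y - 4959) + (0)
Last nonzero remainder: -4959y**2 - 4959y - 4959. Dividing through by -4959 gives the monic gcd y**2 + y + 1.

y**2 + y + 1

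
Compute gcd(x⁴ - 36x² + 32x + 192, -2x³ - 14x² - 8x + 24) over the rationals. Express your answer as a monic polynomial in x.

x² + 8x + 12

By polynomial division,
  x⁴ - 36x² + 32x + 192 = (-(1/2)x + 7/2)(-2x³ - 14x² - 8x + 24) + (9x² + 72x + 108)
  -2x³ - 14x² - 8x + 24 = (-(2/9)x + 2/9)(9x² + 72x + 108) + (0)
Last nonzero remainder: 9x² + 72x + 108. Dividing through by 9 gives the monic gcd x² + 8x + 12.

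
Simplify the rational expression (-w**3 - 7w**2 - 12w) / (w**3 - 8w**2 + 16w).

(-w**2 - 7w - 12)/(w**2 - 8w + 16)

Apply the Euclidean algorithm:
  -w**3 - 7w**2 - 12w = (-1)(w**3 - 8w**2 + 16w) + (-15w**2 + 4w)
  w**3 - 8w**2 + 16w = (-(1/15)w + 116/225)(-15w**2 + 4w) + ((3136/225)w)
  -15w**2 + 4w = (-(3375/3136)w + 225/784)((3136/225)w) + (0)
Last nonzero remainder: (3136/225)w. Dividing through by 3136/225 gives the monic gcd w.
Cancel w from numerator and denominator to get the reduced form.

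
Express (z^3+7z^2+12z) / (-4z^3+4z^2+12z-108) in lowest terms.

Repeated division with remainder:
  z^3+7z^2+12z = (-1/4)(-4z^3+4z^2+12z-108) + (8z^2+15z-27)
  -4z^3+4z^2+12z-108 = (-(1/2)z+23/16)(8z^2+15z-27) + (-(369/16)z-1107/16)
  8z^2+15z-27 = (-(128/369)z+16/41)(-(369/16)z-1107/16) + (0)
Last nonzero remainder: -(369/16)z-1107/16. Dividing through by -369/16 gives the monic gcd z+3.
Cancel z+3 from numerator and denominator to get the reduced form.

(-z^2-4z)/(4z^2-16z+36)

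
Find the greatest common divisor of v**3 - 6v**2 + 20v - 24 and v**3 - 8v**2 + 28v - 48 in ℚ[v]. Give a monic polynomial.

Repeated division with remainder:
  v**3 - 6v**2 + 20v - 24 = (v**3 - 8v**2 + 28v - 48) + (2v**2 - 8v + 24)
  v**3 - 8v**2 + 28v - 48 = ((1/2)v - 2)(2v**2 - 8v + 24) + (0)
Last nonzero remainder: 2v**2 - 8v + 24. Dividing through by 2 gives the monic gcd v**2 - 4v + 12.

v**2 - 4v + 12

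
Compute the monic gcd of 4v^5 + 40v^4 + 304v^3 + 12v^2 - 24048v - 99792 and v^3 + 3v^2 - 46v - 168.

By polynomial division,
  4v^5 + 40v^4 + 304v^3 + 12v^2 - 24048v - 99792 = (4v^2 + 28v + 404)(v^3 + 3v^2 - 46v - 168) + (760v^2 - 760v - 31920)
  v^3 + 3v^2 - 46v - 168 = ((1/760)v + 1/190)(760v^2 - 760v - 31920) + (0)
Last nonzero remainder: 760v^2 - 760v - 31920. Dividing through by 760 gives the monic gcd v^2 - v - 42.

v^2 - v - 42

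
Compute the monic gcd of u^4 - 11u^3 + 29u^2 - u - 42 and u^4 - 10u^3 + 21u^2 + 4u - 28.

By polynomial division,
  u^4 - 11u^3 + 29u^2 - u - 42 = (u^4 - 10u^3 + 21u^2 + 4u - 28) + (-u^3 + 8u^2 - 5u - 14)
  u^4 - 10u^3 + 21u^2 + 4u - 28 = (-u + 2)(-u^3 + 8u^2 - 5u - 14) + (0)
Last nonzero remainder: -u^3 + 8u^2 - 5u - 14. Dividing through by -1 gives the monic gcd u^3 - 8u^2 + 5u + 14.

u^3 - 8u^2 + 5u + 14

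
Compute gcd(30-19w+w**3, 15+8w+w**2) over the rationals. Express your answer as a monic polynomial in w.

5+w

Repeated division with remainder:
  w**3-19w+30 = (w-8)(w**2+8w+15) + (30w+150)
  w**2+8w+15 = ((1/30)w+1/10)(30w+150) + (0)
Last nonzero remainder: 30w+150. Dividing through by 30 gives the monic gcd w+5.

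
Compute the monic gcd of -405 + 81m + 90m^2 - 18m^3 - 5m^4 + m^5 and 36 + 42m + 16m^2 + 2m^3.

9 + 6m + m^2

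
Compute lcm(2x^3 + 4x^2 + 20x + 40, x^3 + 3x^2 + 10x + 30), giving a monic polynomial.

x^4 + 5x^3 + 16x^2 + 50x + 60

Repeated division with remainder:
  2x^3 + 4x^2 + 20x + 40 = (2)(x^3 + 3x^2 + 10x + 30) + (-2x^2 - 20)
  x^3 + 3x^2 + 10x + 30 = (-(1/2)x - 3/2)(-2x^2 - 20) + (0)
Last nonzero remainder: -2x^2 - 20. Dividing through by -2 gives the monic gcd x^2 + 10.
Then lcm(f, g) = f·g / gcd(f, g); expanding and making the result monic gives the answer.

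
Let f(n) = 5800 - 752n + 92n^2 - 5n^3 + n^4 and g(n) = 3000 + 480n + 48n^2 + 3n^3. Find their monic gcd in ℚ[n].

100 + 6n + n^2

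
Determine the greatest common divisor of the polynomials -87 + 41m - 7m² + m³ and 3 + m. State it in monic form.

1

By polynomial division,
  m³ - 7m² + 41m - 87 = (m² - 10m + 71)(m + 3) + (-300)
  m + 3 = (-(1/300)m - 1/100)(-300) + (0)
The last nonzero remainder is the constant -300, so the polynomials are coprime and gcd = 1.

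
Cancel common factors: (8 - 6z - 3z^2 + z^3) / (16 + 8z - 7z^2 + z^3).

Euclidean algorithm in ℚ[z]:
  z^3 - 3z^2 - 6z + 8 = (z^3 - 7z^2 + 8z + 16) + (4z^2 - 14z - 8)
  z^3 - 7z^2 + 8z + 16 = ((1/4)z - 7/8)(4z^2 - 14z - 8) + (-(9/4)z + 9)
  4z^2 - 14z - 8 = (-(16/9)z - 8/9)(-(9/4)z + 9) + (0)
Last nonzero remainder: -(9/4)z + 9. Dividing through by -9/4 gives the monic gcd z - 4.
Cancel z - 4 from numerator and denominator to get the reduced form.

(-2 + z + z^2)/(-4 - 3z + z^2)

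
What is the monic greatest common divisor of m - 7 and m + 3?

1

Repeated division with remainder:
  m - 7 = (m + 3) + (-10)
  m + 3 = (-(1/10)m - 3/10)(-10) + (0)
The last nonzero remainder is the constant -10, so the polynomials are coprime and gcd = 1.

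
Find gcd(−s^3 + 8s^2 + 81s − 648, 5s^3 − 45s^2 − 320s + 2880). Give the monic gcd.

s^2 − 17s + 72

Apply the Euclidean algorithm:
  −s^3 + 8s^2 + 81s − 648 = (−1/5)(5s^3 − 45s^2 − 320s + 2880) + (−s^2 + 17s − 72)
  5s^3 − 45s^2 − 320s + 2880 = (−5s − 40)(−s^2 + 17s − 72) + (0)
Last nonzero remainder: −s^2 + 17s − 72. Dividing through by −1 gives the monic gcd s^2 − 17s + 72.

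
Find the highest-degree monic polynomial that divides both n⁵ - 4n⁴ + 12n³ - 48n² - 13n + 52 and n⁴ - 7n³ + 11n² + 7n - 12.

Repeated division with remainder:
  n⁵ - 4n⁴ + 12n³ - 48n² - 13n + 52 = (n + 3)(n⁴ - 7n³ + 11n² + 7n - 12) + (22n³ - 88n² - 22n + 88)
  n⁴ - 7n³ + 11n² + 7n - 12 = ((1/22)n - 3/22)(22n³ - 88n² - 22n + 88) + (0)
Last nonzero remainder: 22n³ - 88n² - 22n + 88. Dividing through by 22 gives the monic gcd n³ - 4n² - n + 4.

n³ - 4n² - n + 4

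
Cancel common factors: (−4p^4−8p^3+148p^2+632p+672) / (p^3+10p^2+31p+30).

(−4p^2+12p+112)/(p+5)

Repeated division with remainder:
  −4p^4−8p^3+148p^2+632p+672 = (−4p+32)(p^3+10p^2+31p+30) + (−48p^2−240p−288)
  p^3+10p^2+31p+30 = (−(1/48)p−5/48)(−48p^2−240p−288) + (0)
Last nonzero remainder: −48p^2−240p−288. Dividing through by −48 gives the monic gcd p^2+5p+6.
Cancel p^2+5p+6 from numerator and denominator to get the reduced form.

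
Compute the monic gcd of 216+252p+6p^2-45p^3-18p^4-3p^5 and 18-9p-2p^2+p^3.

-6+p+p^2

By polynomial division,
  -3p^5-18p^4-45p^3+6p^2+252p+216 = (-3p^2-24p-120)(p^3-2p^2-9p+18) + (-396p^2-396p+2376)
  p^3-2p^2-9p+18 = (-(1/396)p+1/132)(-396p^2-396p+2376) + (0)
Last nonzero remainder: -396p^2-396p+2376. Dividing through by -396 gives the monic gcd p^2+p-6.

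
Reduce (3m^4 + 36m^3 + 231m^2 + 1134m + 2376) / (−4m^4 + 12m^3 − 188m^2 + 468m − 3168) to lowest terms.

(−3m^2 − 30m − 72)/(4m^2 − 20m + 96)

Apply the Euclidean algorithm:
  3m^4 + 36m^3 + 231m^2 + 1134m + 2376 = (−3/4)(−4m^4 + 12m^3 − 188m^2 + 468m − 3168) + (45m^3 + 90m^2 + 1485m)
  −4m^4 + 12m^3 − 188m^2 + 468m − 3168 = (−(4/45)m + 4/9)(45m^3 + 90m^2 + 1485m) + (−96m^2 − 192m − 3168)
  45m^3 + 90m^2 + 1485m = (−(15/32)m)(−96m^2 − 192m − 3168) + (0)
Last nonzero remainder: −96m^2 − 192m − 3168. Dividing through by −96 gives the monic gcd m^2 + 2m + 33.
Cancel m^2 + 2m + 33 from numerator and denominator to get the reduced form.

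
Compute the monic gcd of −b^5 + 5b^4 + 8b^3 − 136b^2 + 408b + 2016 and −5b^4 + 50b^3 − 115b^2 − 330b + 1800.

b^2 − 3b − 18

Apply the Euclidean algorithm:
  −b^5 + 5b^4 + 8b^3 − 136b^2 + 408b + 2016 = ((1/5)b + 1)(−5b^4 + 50b^3 − 115b^2 − 330b + 1800) + (−19b^3 + 45b^2 + 378b + 216)
  −5b^4 + 50b^3 − 115b^2 − 330b + 1800 = ((5/19)b − 725/361)(−19b^3 + 45b^2 + 378b + 216) + (−(44800/361)b^2 + (134400/361)b + 806400/361)
  −19b^3 + 45b^2 + 378b + 216 = ((6859/44800)b + 1083/11200)(−(44800/361)b^2 + (134400/361)b + 806400/361) + (0)
Last nonzero remainder: −(44800/361)b^2 + (134400/361)b + 806400/361. Dividing through by −44800/361 gives the monic gcd b^2 − 3b − 18.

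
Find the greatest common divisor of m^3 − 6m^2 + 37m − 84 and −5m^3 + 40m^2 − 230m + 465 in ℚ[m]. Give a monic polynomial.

Apply the Euclidean algorithm:
  m^3 − 6m^2 + 37m − 84 = (−1/5)(−5m^3 + 40m^2 − 230m + 465) + (2m^2 − 9m + 9)
  −5m^3 + 40m^2 − 230m + 465 = (−(5/2)m + 35/4)(2m^2 − 9m + 9) + (−(515/4)m + 1545/4)
  2m^2 − 9m + 9 = (−(8/515)m + 12/515)(−(515/4)m + 1545/4) + (0)
Last nonzero remainder: −(515/4)m + 1545/4. Dividing through by −515/4 gives the monic gcd m − 3.

m − 3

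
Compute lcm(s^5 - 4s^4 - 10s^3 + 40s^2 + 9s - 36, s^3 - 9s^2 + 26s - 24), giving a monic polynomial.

By polynomial division,
  s^5 - 4s^4 - 10s^3 + 40s^2 + 9s - 36 = (s^2 + 5s + 9)(s^3 - 9s^2 + 26s - 24) + (15s^2 - 105s + 180)
  s^3 - 9s^2 + 26s - 24 = ((1/15)s - 2/15)(15s^2 - 105s + 180) + (0)
Last nonzero remainder: 15s^2 - 105s + 180. Dividing through by 15 gives the monic gcd s^2 - 7s + 12.
Then lcm(f, g) = f·g / gcd(f, g); expanding and making the result monic gives the answer.

s^6 - 6s^5 - 2s^4 + 60s^3 - 71s^2 - 54s + 72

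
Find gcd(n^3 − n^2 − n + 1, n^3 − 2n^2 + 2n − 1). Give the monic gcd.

n − 1

Euclidean algorithm in ℚ[n]:
  n^3 − n^2 − n + 1 = (n^3 − 2n^2 + 2n − 1) + (n^2 − 3n + 2)
  n^3 − 2n^2 + 2n − 1 = (n + 1)(n^2 − 3n + 2) + (3n − 3)
  n^2 − 3n + 2 = ((1/3)n − 2/3)(3n − 3) + (0)
Last nonzero remainder: 3n − 3. Dividing through by 3 gives the monic gcd n − 1.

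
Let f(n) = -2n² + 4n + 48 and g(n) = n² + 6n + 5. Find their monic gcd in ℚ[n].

1

Repeated division with remainder:
  -2n² + 4n + 48 = (-2)(n² + 6n + 5) + (16n + 58)
  n² + 6n + 5 = ((1/16)n + 19/128)(16n + 58) + (-231/64)
  16n + 58 = (-(1024/231)n - 3712/231)(-231/64) + (0)
The last nonzero remainder is the constant -231/64, so the polynomials are coprime and gcd = 1.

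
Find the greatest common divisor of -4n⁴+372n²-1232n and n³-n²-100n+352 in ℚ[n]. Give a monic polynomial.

n²+7n-44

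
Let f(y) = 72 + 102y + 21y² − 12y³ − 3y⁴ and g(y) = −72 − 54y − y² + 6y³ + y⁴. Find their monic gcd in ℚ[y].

−24 − 10y + 3y² + y³

By polynomial division,
  −3y⁴ − 12y³ + 21y² + 102y + 72 = (−3)(y⁴ + 6y³ − y² − 54y − 72) + (6y³ + 18y² − 60y − 144)
  y⁴ + 6y³ − y² − 54y − 72 = ((1/6)y + 1/2)(6y³ + 18y² − 60y − 144) + (0)
Last nonzero remainder: 6y³ + 18y² − 60y − 144. Dividing through by 6 gives the monic gcd y³ + 3y² − 10y − 24.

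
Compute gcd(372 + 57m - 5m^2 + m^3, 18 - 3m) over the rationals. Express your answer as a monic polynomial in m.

1

By polynomial division,
  m^3 - 5m^2 + 57m + 372 = (-(1/3)m^2 - (1/3)m - 21)(-3m + 18) + (750)
  -3m + 18 = (-(1/250)m + 3/125)(750) + (0)
The last nonzero remainder is the constant 750, so the polynomials are coprime and gcd = 1.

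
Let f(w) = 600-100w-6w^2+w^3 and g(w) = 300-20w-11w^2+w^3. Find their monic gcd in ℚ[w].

60-16w+w^2

Euclidean algorithm in ℚ[w]:
  w^3-6w^2-100w+600 = (w^3-11w^2-20w+300) + (5w^2-80w+300)
  w^3-11w^2-20w+300 = ((1/5)w+1)(5w^2-80w+300) + (0)
Last nonzero remainder: 5w^2-80w+300. Dividing through by 5 gives the monic gcd w^2-16w+60.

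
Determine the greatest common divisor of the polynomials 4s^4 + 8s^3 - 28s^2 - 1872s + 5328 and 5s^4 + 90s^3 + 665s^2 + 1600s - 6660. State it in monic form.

Euclidean algorithm in ℚ[s]:
  4s^4 + 8s^3 - 28s^2 - 1872s + 5328 = (4/5)(5s^4 + 90s^3 + 665s^2 + 1600s - 6660) + (-64s^3 - 560s^2 - 3152s + 10656)
  5s^4 + 90s^3 + 665s^2 + 1600s - 6660 = (-(5/64)s - 185/256)(-64s^3 - 560s^2 - 3152s + 10656) + ((225/16)s^2 + (2475/16)s + 8325/8)
  -64s^3 - 560s^2 - 3152s + 10656 = (-(1024/225)s + 256/25)((225/16)s^2 + (2475/16)s + 8325/8) + (0)
Last nonzero remainder: (225/16)s^2 + (2475/16)s + 8325/8. Dividing through by 225/16 gives the monic gcd s^2 + 11s + 74.

s^2 + 11s + 74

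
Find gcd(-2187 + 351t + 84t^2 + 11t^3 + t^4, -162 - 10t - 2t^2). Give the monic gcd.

By polynomial division,
  t^4 + 11t^3 + 84t^2 + 351t - 2187 = (-(1/2)t^2 - 3t + 27/2)(-2t^2 - 10t - 162) + (0)
Last nonzero remainder: -2t^2 - 10t - 162. Dividing through by -2 gives the monic gcd t^2 + 5t + 81.

81 + 5t + t^2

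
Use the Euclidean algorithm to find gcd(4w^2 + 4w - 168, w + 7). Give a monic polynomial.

Repeated division with remainder:
  4w^2 + 4w - 168 = (4w - 24)(w + 7) + (0)
The last nonzero remainder w + 7 is already monic.

w + 7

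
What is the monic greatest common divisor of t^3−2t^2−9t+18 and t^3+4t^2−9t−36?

Repeated division with remainder:
  t^3−2t^2−9t+18 = (t^3+4t^2−9t−36) + (−6t^2+54)
  t^3+4t^2−9t−36 = (−(1/6)t−2/3)(−6t^2+54) + (0)
Last nonzero remainder: −6t^2+54. Dividing through by −6 gives the monic gcd t^2−9.

t^2−9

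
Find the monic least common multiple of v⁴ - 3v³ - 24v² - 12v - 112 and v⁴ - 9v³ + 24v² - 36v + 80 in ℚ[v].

v⁶ - 12v⁵ + 23v⁴ + 144v³ - 484v² + 768v - 2240

Euclidean algorithm in ℚ[v]:
  v⁴ - 3v³ - 24v² - 12v - 112 = (v⁴ - 9v³ + 24v² - 36v + 80) + (6v³ - 48v² + 24v - 192)
  v⁴ - 9v³ + 24v² - 36v + 80 = ((1/6)v - 1/6)(6v³ - 48v² + 24v - 192) + (12v² + 48)
  6v³ - 48v² + 24v - 192 = ((1/2)v - 4)(12v² + 48) + (0)
Last nonzero remainder: 12v² + 48. Dividing through by 12 gives the monic gcd v² + 4.
Then lcm(f, g) = f·g / gcd(f, g); expanding and making the result monic gives the answer.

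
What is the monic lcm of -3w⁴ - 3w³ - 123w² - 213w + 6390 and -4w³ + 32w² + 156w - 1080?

w⁵ - 8w⁴ + 32w³ - 298w² - 2769w + 19170

By polynomial division,
  -3w⁴ - 3w³ - 123w² - 213w + 6390 = ((3/4)w + 27/4)(-4w³ + 32w² + 156w - 1080) + (-456w² - 456w + 13680)
  -4w³ + 32w² + 156w - 1080 = ((1/114)w - 3/38)(-456w² - 456w + 13680) + (0)
Last nonzero remainder: -456w² - 456w + 13680. Dividing through by -456 gives the monic gcd w² + w - 30.
Then lcm(f, g) = f·g / gcd(f, g); expanding and making the result monic gives the answer.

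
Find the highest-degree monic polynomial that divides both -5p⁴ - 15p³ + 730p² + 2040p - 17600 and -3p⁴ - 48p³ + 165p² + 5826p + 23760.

Euclidean algorithm in ℚ[p]:
  -5p⁴ - 15p³ + 730p² + 2040p - 17600 = (5/3)(-3p⁴ - 48p³ + 165p² + 5826p + 23760) + (65p³ + 455p² - 7670p - 57200)
  -3p⁴ - 48p³ + 165p² + 5826p + 23760 = (-(3/65)p - 27/65)(65p³ + 455p² - 7670p - 57200) + (0)
Last nonzero remainder: 65p³ + 455p² - 7670p - 57200. Dividing through by 65 gives the monic gcd p³ + 7p² - 118p - 880.

p³ + 7p² - 118p - 880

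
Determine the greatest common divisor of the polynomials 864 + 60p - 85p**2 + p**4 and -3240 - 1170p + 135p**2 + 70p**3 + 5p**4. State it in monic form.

Euclidean algorithm in ℚ[p]:
  p**4 - 85p**2 + 60p + 864 = (1/5)(5p**4 + 70p**3 + 135p**2 - 1170p - 3240) + (-14p**3 - 112p**2 + 294p + 1512)
  5p**4 + 70p**3 + 135p**2 - 1170p - 3240 = (-(5/14)p - 15/7)(-14p**3 - 112p**2 + 294p + 1512) + (0)
Last nonzero remainder: -14p**3 - 112p**2 + 294p + 1512. Dividing through by -14 gives the monic gcd p**3 + 8p**2 - 21p - 108.

-108 - 21p + 8p**2 + p**3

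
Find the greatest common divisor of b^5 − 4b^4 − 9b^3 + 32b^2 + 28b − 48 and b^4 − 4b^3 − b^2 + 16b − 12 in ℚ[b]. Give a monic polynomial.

By polynomial division,
  b^5 − 4b^4 − 9b^3 + 32b^2 + 28b − 48 = (b)(b^4 − 4b^3 − b^2 + 16b − 12) + (−8b^3 + 16b^2 + 40b − 48)
  b^4 − 4b^3 − b^2 + 16b − 12 = (−(1/8)b + 1/4)(−8b^3 + 16b^2 + 40b − 48) + (0)
Last nonzero remainder: −8b^3 + 16b^2 + 40b − 48. Dividing through by −8 gives the monic gcd b^3 − 2b^2 − 5b + 6.

b^3 − 2b^2 − 5b + 6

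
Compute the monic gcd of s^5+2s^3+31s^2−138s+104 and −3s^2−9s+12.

By polynomial division,
  s^5+2s^3+31s^2−138s+104 = (−(1/3)s^3+s^2−5s+26/3)(−3s^2−9s+12) + (0)
Last nonzero remainder: −3s^2−9s+12. Dividing through by −3 gives the monic gcd s^2+3s−4.

s^2+3s−4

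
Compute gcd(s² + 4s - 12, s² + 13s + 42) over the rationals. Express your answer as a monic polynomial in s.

s + 6

Euclidean algorithm in ℚ[s]:
  s² + 4s - 12 = (s² + 13s + 42) + (-9s - 54)
  s² + 13s + 42 = (-(1/9)s - 7/9)(-9s - 54) + (0)
Last nonzero remainder: -9s - 54. Dividing through by -9 gives the monic gcd s + 6.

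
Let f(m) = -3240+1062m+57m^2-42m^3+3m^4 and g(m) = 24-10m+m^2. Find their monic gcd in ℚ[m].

24-10m+m^2

By polynomial division,
  3m^4-42m^3+57m^2+1062m-3240 = (3m^2-12m-135)(m^2-10m+24) + (0)
The last nonzero remainder m^2-10m+24 is already monic.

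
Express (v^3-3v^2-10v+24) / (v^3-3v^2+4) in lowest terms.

Euclidean algorithm in ℚ[v]:
  v^3-3v^2-10v+24 = (v^3-3v^2+4) + (-10v+20)
  v^3-3v^2+4 = (-(1/10)v^2+(1/10)v+1/5)(-10v+20) + (0)
Last nonzero remainder: -10v+20. Dividing through by -10 gives the monic gcd v-2.
Cancel v-2 from numerator and denominator to get the reduced form.

(v^2-v-12)/(v^2-v-2)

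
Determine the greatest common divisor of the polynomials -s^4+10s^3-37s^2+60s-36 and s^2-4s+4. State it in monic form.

s^2-4s+4

Apply the Euclidean algorithm:
  -s^4+10s^3-37s^2+60s-36 = (-s^2+6s-9)(s^2-4s+4) + (0)
The last nonzero remainder s^2-4s+4 is already monic.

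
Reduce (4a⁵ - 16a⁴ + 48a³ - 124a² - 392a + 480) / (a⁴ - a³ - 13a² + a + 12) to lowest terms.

(4a³ + 4a² + 52a + 120)/(a² + 4a + 3)

Euclidean algorithm in ℚ[a]:
  4a⁵ - 16a⁴ + 48a³ - 124a² - 392a + 480 = (4a - 12)(a⁴ - a³ - 13a² + a + 12) + (88a³ - 284a² - 428a + 624)
  a⁴ - a³ - 13a² + a + 12 = ((1/88)a + 49/1936)(88a³ - 284a² - 428a + 624) + (-(459/484)a² + (2295/484)a - 459/121)
  88a³ - 284a² - 428a + 624 = (-(42592/459)a - 25168/153)(-(459/484)a² + (2295/484)a - 459/121) + (0)
Last nonzero remainder: -(459/484)a² + (2295/484)a - 459/121. Dividing through by -459/484 gives the monic gcd a² - 5a + 4.
Cancel a² - 5a + 4 from numerator and denominator to get the reduced form.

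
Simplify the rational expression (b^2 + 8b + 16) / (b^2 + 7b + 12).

(b + 4)/(b + 3)

Apply the Euclidean algorithm:
  b^2 + 8b + 16 = (b^2 + 7b + 12) + (b + 4)
  b^2 + 7b + 12 = (b + 3)(b + 4) + (0)
The last nonzero remainder b + 4 is already monic.
Cancel b + 4 from numerator and denominator to get the reduced form.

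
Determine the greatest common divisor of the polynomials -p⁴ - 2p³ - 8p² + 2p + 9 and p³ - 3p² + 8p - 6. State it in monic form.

p - 1

Apply the Euclidean algorithm:
  -p⁴ - 2p³ - 8p² + 2p + 9 = (-p - 5)(p³ - 3p² + 8p - 6) + (-15p² + 36p - 21)
  p³ - 3p² + 8p - 6 = (-(1/15)p + 1/25)(-15p² + 36p - 21) + ((129/25)p - 129/25)
  -15p² + 36p - 21 = (-(125/43)p + 175/43)((129/25)p - 129/25) + (0)
Last nonzero remainder: (129/25)p - 129/25. Dividing through by 129/25 gives the monic gcd p - 1.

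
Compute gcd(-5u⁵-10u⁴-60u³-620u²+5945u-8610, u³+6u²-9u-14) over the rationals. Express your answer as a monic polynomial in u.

Euclidean algorithm in ℚ[u]:
  -5u⁵-10u⁴-60u³-620u²+5945u-8610 = (-5u²+20u-225)(u³+6u²-9u-14) + (840u²+4200u-11760)
  u³+6u²-9u-14 = ((1/840)u+1/840)(840u²+4200u-11760) + (0)
Last nonzero remainder: 840u²+4200u-11760. Dividing through by 840 gives the monic gcd u²+5u-14.

u²+5u-14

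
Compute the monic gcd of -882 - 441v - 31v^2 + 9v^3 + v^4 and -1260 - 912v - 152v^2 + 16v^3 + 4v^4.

Euclidean algorithm in ℚ[v]:
  v^4 + 9v^3 - 31v^2 - 441v - 882 = (1/4)(4v^4 + 16v^3 - 152v^2 - 912v - 1260) + (5v^3 + 7v^2 - 213v - 567)
  4v^4 + 16v^3 - 152v^2 - 912v - 1260 = ((4/5)v + 52/25)(5v^3 + 7v^2 - 213v - 567) + ((96/25)v^2 - (384/25)v - 2016/25)
  5v^3 + 7v^2 - 213v - 567 = ((125/96)v + 225/32)((96/25)v^2 - (384/25)v - 2016/25) + (0)
Last nonzero remainder: (96/25)v^2 - (384/25)v - 2016/25. Dividing through by 96/25 gives the monic gcd v^2 - 4v - 21.

-21 - 4v + v^2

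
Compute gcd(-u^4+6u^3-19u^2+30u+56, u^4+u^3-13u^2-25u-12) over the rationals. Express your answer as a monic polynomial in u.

Apply the Euclidean algorithm:
  -u^4+6u^3-19u^2+30u+56 = (-1)(u^4+u^3-13u^2-25u-12) + (7u^3-32u^2+5u+44)
  u^4+u^3-13u^2-25u-12 = ((1/7)u+39/49)(7u^3-32u^2+5u+44) + ((576/49)u^2-(1728/49)u-2304/49)
  7u^3-32u^2+5u+44 = ((343/576)u-539/576)((576/49)u^2-(1728/49)u-2304/49) + (0)
Last nonzero remainder: (576/49)u^2-(1728/49)u-2304/49. Dividing through by 576/49 gives the monic gcd u^2-3u-4.

u^2-3u-4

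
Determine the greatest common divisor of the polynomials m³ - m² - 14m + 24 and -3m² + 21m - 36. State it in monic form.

m - 3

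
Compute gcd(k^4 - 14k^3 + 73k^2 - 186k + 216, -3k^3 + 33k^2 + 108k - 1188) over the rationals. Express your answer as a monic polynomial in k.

k - 6

Repeated division with remainder:
  k^4 - 14k^3 + 73k^2 - 186k + 216 = (-(1/3)k + 1)(-3k^3 + 33k^2 + 108k - 1188) + (76k^2 - 690k + 1404)
  -3k^3 + 33k^2 + 108k - 1188 = (-(3/76)k + 219/2888)(76k^2 - 690k + 1404) + ((311535/1444)k - 934605/722)
  76k^2 - 690k + 1404 = ((109744/311535)k - 37544/34615)((311535/1444)k - 934605/722) + (0)
Last nonzero remainder: (311535/1444)k - 934605/722. Dividing through by 311535/1444 gives the monic gcd k - 6.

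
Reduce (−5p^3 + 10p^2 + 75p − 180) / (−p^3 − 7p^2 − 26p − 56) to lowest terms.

Euclidean algorithm in ℚ[p]:
  −5p^3 + 10p^2 + 75p − 180 = (5)(−p^3 − 7p^2 − 26p − 56) + (45p^2 + 205p + 100)
  −p^3 − 7p^2 − 26p − 56 = (−(1/45)p − 22/405)(45p^2 + 205p + 100) + (−(1024/81)p − 4096/81)
  45p^2 + 205p + 100 = (−(3645/1024)p − 2025/1024)(−(1024/81)p − 4096/81) + (0)
Last nonzero remainder: −(1024/81)p − 4096/81. Dividing through by −1024/81 gives the monic gcd p + 4.
Cancel p + 4 from numerator and denominator to get the reduced form.

(5p^2 − 30p + 45)/(p^2 + 3p + 14)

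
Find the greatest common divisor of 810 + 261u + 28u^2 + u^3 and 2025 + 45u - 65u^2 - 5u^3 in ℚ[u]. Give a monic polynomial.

81 + 18u + u^2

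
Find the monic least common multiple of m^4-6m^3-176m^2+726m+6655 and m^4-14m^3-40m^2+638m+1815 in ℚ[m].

m^5-3m^4-194m^3+198m^2+8833m+19965

Repeated division with remainder:
  m^4-6m^3-176m^2+726m+6655 = (m^4-14m^3-40m^2+638m+1815) + (8m^3-136m^2+88m+4840)
  m^4-14m^3-40m^2+638m+1815 = ((1/8)m+3/8)(8m^3-136m^2+88m+4840) + (0)
Last nonzero remainder: 8m^3-136m^2+88m+4840. Dividing through by 8 gives the monic gcd m^3-17m^2+11m+605.
Then lcm(f, g) = f·g / gcd(f, g); expanding and making the result monic gives the answer.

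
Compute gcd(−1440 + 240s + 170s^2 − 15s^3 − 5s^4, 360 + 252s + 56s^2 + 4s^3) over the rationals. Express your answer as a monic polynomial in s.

6 + s

Apply the Euclidean algorithm:
  −5s^4 − 15s^3 + 170s^2 + 240s − 1440 = (−(5/4)s + 55/4)(4s^3 + 56s^2 + 252s + 360) + (−285s^2 − 2775s − 6390)
  4s^3 + 56s^2 + 252s + 360 = (−(4/285)s − 108/1805)(−285s^2 − 2775s − 6390) + (−(1344/361)s − 8064/361)
  −285s^2 − 2775s − 6390 = ((34295/448)s + 128155/448)(−(1344/361)s − 8064/361) + (0)
Last nonzero remainder: −(1344/361)s − 8064/361. Dividing through by −1344/361 gives the monic gcd s + 6.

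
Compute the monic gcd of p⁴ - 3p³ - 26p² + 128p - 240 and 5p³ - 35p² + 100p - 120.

Euclidean algorithm in ℚ[p]:
  p⁴ - 3p³ - 26p² + 128p - 240 = ((1/5)p + 4/5)(5p³ - 35p² + 100p - 120) + (-18p² + 72p - 144)
  5p³ - 35p² + 100p - 120 = (-(5/18)p + 5/6)(-18p² + 72p - 144) + (0)
Last nonzero remainder: -18p² + 72p - 144. Dividing through by -18 gives the monic gcd p² - 4p + 8.

p² - 4p + 8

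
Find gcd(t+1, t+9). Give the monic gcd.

1

Repeated division with remainder:
  t+1 = (t+9) + (-8)
  t+9 = (-(1/8)t-9/8)(-8) + (0)
The last nonzero remainder is the constant -8, so the polynomials are coprime and gcd = 1.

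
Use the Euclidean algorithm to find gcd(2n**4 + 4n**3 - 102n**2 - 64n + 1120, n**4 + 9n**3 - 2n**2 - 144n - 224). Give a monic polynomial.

By polynomial division,
  2n**4 + 4n**3 - 102n**2 - 64n + 1120 = (2)(n**4 + 9n**3 - 2n**2 - 144n - 224) + (-14n**3 - 98n**2 + 224n + 1568)
  n**4 + 9n**3 - 2n**2 - 144n - 224 = (-(1/14)n - 1/7)(-14n**3 - 98n**2 + 224n + 1568) + (0)
Last nonzero remainder: -14n**3 - 98n**2 + 224n + 1568. Dividing through by -14 gives the monic gcd n**3 + 7n**2 - 16n - 112.

n**3 + 7n**2 - 16n - 112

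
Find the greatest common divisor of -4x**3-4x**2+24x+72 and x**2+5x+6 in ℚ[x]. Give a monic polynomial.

1

Euclidean algorithm in ℚ[x]:
  -4x**3-4x**2+24x+72 = (-4x+16)(x**2+5x+6) + (-32x-24)
  x**2+5x+6 = (-(1/32)x-17/128)(-32x-24) + (45/16)
  -32x-24 = (-(512/45)x-128/15)(45/16) + (0)
The last nonzero remainder is the constant 45/16, so the polynomials are coprime and gcd = 1.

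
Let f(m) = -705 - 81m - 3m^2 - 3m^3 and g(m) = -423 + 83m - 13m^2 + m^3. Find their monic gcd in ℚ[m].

47 - 4m + m^2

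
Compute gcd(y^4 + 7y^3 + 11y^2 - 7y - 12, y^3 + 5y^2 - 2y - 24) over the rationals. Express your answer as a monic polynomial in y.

By polynomial division,
  y^4 + 7y^3 + 11y^2 - 7y - 12 = (y + 2)(y^3 + 5y^2 - 2y - 24) + (3y^2 + 21y + 36)
  y^3 + 5y^2 - 2y - 24 = ((1/3)y - 2/3)(3y^2 + 21y + 36) + (0)
Last nonzero remainder: 3y^2 + 21y + 36. Dividing through by 3 gives the monic gcd y^2 + 7y + 12.

y^2 + 7y + 12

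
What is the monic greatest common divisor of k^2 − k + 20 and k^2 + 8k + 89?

1

By polynomial division,
  k^2 − k + 20 = (k^2 + 8k + 89) + (−9k − 69)
  k^2 + 8k + 89 = (−(1/9)k − 1/27)(−9k − 69) + (778/9)
  −9k − 69 = (−(81/778)k − 621/778)(778/9) + (0)
The last nonzero remainder is the constant 778/9, so the polynomials are coprime and gcd = 1.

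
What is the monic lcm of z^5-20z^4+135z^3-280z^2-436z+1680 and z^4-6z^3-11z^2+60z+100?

By polynomial division,
  z^5-20z^4+135z^3-280z^2-436z+1680 = (z-14)(z^4-6z^3-11z^2+60z+100) + (62z^3-494z^2+304z+3080)
  z^4-6z^3-11z^2+60z+100 = ((1/62)z+61/1922)(62z^3-494z^2+304z+3080) + (-(216/961)z^2+(648/961)z+2160/961)
  62z^3-494z^2+304z+3080 = (-(29791/108)z+73997/54)(-(216/961)z^2+(648/961)z+2160/961) + (0)
Last nonzero remainder: -(216/961)z^2+(648/961)z+2160/961. Dividing through by -216/961 gives the monic gcd z^2-3z-10.
Then lcm(f, g) = f·g / gcd(f, g); expanding and making the result monic gives the answer.

z^7-23z^6+185z^5-485z^4-946z^3+5788z^2-680z-16800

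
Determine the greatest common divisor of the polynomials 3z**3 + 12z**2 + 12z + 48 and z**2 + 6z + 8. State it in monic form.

By polynomial division,
  3z**3 + 12z**2 + 12z + 48 = (3z - 6)(z**2 + 6z + 8) + (24z + 96)
  z**2 + 6z + 8 = ((1/24)z + 1/12)(24z + 96) + (0)
Last nonzero remainder: 24z + 96. Dividing through by 24 gives the monic gcd z + 4.

z + 4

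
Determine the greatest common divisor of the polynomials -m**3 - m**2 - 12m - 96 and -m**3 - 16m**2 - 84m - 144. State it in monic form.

Euclidean algorithm in ℚ[m]:
  -m**3 - m**2 - 12m - 96 = (-m**3 - 16m**2 - 84m - 144) + (15m**2 + 72m + 48)
  -m**3 - 16m**2 - 84m - 144 = (-(1/15)m - 56/75)(15m**2 + 72m + 48) + (-(676/25)m - 2704/25)
  15m**2 + 72m + 48 = (-(375/676)m - 75/169)(-(676/25)m - 2704/25) + (0)
Last nonzero remainder: -(676/25)m - 2704/25. Dividing through by -676/25 gives the monic gcd m + 4.

m + 4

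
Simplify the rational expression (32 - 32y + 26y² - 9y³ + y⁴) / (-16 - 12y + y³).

Repeated division with remainder:
  y⁴ - 9y³ + 26y² - 32y + 32 = (y - 9)(y³ - 12y - 16) + (38y² - 124y - 112)
  y³ - 12y - 16 = ((1/38)y + 31/361)(38y² - 124y - 112) + ((576/361)y - 2304/361)
  38y² - 124y - 112 = ((6859/288)y + 2527/144)((576/361)y - 2304/361) + (0)
Last nonzero remainder: (576/361)y - 2304/361. Dividing through by 576/361 gives the monic gcd y - 4.
Cancel y - 4 from numerator and denominator to get the reduced form.

(-8 + 6y - 5y² + y³)/(4 + 4y + y²)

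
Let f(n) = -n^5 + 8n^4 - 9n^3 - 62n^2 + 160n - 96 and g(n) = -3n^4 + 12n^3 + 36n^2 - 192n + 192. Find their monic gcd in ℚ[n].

Euclidean algorithm in ℚ[n]:
  -n^5 + 8n^4 - 9n^3 - 62n^2 + 160n - 96 = ((1/3)n - 4/3)(-3n^4 + 12n^3 + 36n^2 - 192n + 192) + (-5n^3 + 50n^2 - 160n + 160)
  -3n^4 + 12n^3 + 36n^2 - 192n + 192 = ((3/5)n + 18/5)(-5n^3 + 50n^2 - 160n + 160) + (-48n^2 + 288n - 384)
  -5n^3 + 50n^2 - 160n + 160 = ((5/48)n - 5/12)(-48n^2 + 288n - 384) + (0)
Last nonzero remainder: -48n^2 + 288n - 384. Dividing through by -48 gives the monic gcd n^2 - 6n + 8.

n^2 - 6n + 8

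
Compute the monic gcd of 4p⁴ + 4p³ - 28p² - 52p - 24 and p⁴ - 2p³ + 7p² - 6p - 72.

Apply the Euclidean algorithm:
  4p⁴ + 4p³ - 28p² - 52p - 24 = (4)(p⁴ - 2p³ + 7p² - 6p - 72) + (12p³ - 56p² - 28p + 264)
  p⁴ - 2p³ + 7p² - 6p - 72 = ((1/12)p + 2/9)(12p³ - 56p² - 28p + 264) + ((196/9)p² - (196/9)p - 392/3)
  12p³ - 56p² - 28p + 264 = ((27/49)p - 99/49)((196/9)p² - (196/9)p - 392/3) + (0)
Last nonzero remainder: (196/9)p² - (196/9)p - 392/3. Dividing through by 196/9 gives the monic gcd p² - p - 6.

p² - p - 6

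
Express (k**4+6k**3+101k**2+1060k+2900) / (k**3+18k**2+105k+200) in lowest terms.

(k**2-4k+116)/(k+8)

Repeated division with remainder:
  k**4+6k**3+101k**2+1060k+2900 = (k-12)(k**3+18k**2+105k+200) + (212k**2+2120k+5300)
  k**3+18k**2+105k+200 = ((1/212)k+2/53)(212k**2+2120k+5300) + (0)
Last nonzero remainder: 212k**2+2120k+5300. Dividing through by 212 gives the monic gcd k**2+10k+25.
Cancel k**2+10k+25 from numerator and denominator to get the reduced form.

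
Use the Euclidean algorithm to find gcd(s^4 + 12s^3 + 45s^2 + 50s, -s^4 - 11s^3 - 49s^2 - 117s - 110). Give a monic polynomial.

Repeated division with remainder:
  s^4 + 12s^3 + 45s^2 + 50s = (-1)(-s^4 - 11s^3 - 49s^2 - 117s - 110) + (s^3 - 4s^2 - 67s - 110)
  -s^4 - 11s^3 - 49s^2 - 117s - 110 = (-s - 15)(s^3 - 4s^2 - 67s - 110) + (-176s^2 - 1232s - 1760)
  s^3 - 4s^2 - 67s - 110 = (-(1/176)s + 1/16)(-176s^2 - 1232s - 1760) + (0)
Last nonzero remainder: -176s^2 - 1232s - 1760. Dividing through by -176 gives the monic gcd s^2 + 7s + 10.

s^2 + 7s + 10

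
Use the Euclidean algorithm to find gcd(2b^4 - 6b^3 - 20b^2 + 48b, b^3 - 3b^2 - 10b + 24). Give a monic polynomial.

b^3 - 3b^2 - 10b + 24

Repeated division with remainder:
  2b^4 - 6b^3 - 20b^2 + 48b = (2b)(b^3 - 3b^2 - 10b + 24) + (0)
The last nonzero remainder b^3 - 3b^2 - 10b + 24 is already monic.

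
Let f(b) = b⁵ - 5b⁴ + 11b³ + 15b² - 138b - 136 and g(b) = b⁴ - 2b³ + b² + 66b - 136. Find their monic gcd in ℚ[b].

b² - 4b + 17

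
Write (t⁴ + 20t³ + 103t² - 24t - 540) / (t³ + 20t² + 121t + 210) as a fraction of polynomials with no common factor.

(t² + 7t - 18)/(t + 7)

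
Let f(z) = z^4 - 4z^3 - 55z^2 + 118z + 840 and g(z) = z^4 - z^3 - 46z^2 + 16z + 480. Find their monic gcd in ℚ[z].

Apply the Euclidean algorithm:
  z^4 - 4z^3 - 55z^2 + 118z + 840 = (z^4 - z^3 - 46z^2 + 16z + 480) + (-3z^3 - 9z^2 + 102z + 360)
  z^4 - z^3 - 46z^2 + 16z + 480 = (-(1/3)z + 4/3)(-3z^3 - 9z^2 + 102z + 360) + (0)
Last nonzero remainder: -3z^3 - 9z^2 + 102z + 360. Dividing through by -3 gives the monic gcd z^3 + 3z^2 - 34z - 120.

z^3 + 3z^2 - 34z - 120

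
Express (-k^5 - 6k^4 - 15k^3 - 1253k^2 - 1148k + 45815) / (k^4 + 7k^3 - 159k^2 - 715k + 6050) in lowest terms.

(-k^3 - 70k - 833)/(k^2 + k - 110)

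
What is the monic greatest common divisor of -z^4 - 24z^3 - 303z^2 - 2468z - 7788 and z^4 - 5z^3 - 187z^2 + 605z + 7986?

z^2 + 17z + 66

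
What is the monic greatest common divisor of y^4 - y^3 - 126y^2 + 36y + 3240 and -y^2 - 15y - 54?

y^2 + 15y + 54

Repeated division with remainder:
  y^4 - y^3 - 126y^2 + 36y + 3240 = (-y^2 + 16y - 60)(-y^2 - 15y - 54) + (0)
Last nonzero remainder: -y^2 - 15y - 54. Dividing through by -1 gives the monic gcd y^2 + 15y + 54.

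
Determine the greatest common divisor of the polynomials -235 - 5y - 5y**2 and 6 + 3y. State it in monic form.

Euclidean algorithm in ℚ[y]:
  -5y**2 - 5y - 235 = (-(5/3)y + 5/3)(3y + 6) + (-245)
  3y + 6 = (-(3/245)y - 6/245)(-245) + (0)
The last nonzero remainder is the constant -245, so the polynomials are coprime and gcd = 1.

1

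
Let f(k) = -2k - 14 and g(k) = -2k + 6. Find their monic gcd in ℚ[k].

Euclidean algorithm in ℚ[k]:
  -2k - 14 = (-2k + 6) + (-20)
  -2k + 6 = ((1/10)k - 3/10)(-20) + (0)
The last nonzero remainder is the constant -20, so the polynomials are coprime and gcd = 1.

1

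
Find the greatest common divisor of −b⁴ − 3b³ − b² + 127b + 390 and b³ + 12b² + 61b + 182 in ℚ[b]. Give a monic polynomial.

b² + 5b + 26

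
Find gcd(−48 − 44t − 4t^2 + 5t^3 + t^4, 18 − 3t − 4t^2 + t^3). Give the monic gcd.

−6 − t + t^2

Apply the Euclidean algorithm:
  t^4 + 5t^3 − 4t^2 − 44t − 48 = (t + 9)(t^3 − 4t^2 − 3t + 18) + (35t^2 − 35t − 210)
  t^3 − 4t^2 − 3t + 18 = ((1/35)t − 3/35)(35t^2 − 35t − 210) + (0)
Last nonzero remainder: 35t^2 − 35t − 210. Dividing through by 35 gives the monic gcd t^2 − t − 6.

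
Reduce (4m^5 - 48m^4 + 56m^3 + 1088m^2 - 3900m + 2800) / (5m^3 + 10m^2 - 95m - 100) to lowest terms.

Apply the Euclidean algorithm:
  4m^5 - 48m^4 + 56m^3 + 1088m^2 - 3900m + 2800 = ((4/5)m^2 - (56/5)m + 244/5)(5m^3 + 10m^2 - 95m - 100) + (-384m^2 - 384m + 7680)
  5m^3 + 10m^2 - 95m - 100 = (-(5/384)m - 5/384)(-384m^2 - 384m + 7680) + (0)
Last nonzero remainder: -384m^2 - 384m + 7680. Dividing through by -384 gives the monic gcd m^2 + m - 20.
Cancel m^2 + m - 20 from numerator and denominator to get the reduced form.

(4m^3 - 52m^2 + 188m - 140)/(5m + 5)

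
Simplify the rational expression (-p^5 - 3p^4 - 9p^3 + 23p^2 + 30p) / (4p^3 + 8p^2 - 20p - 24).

(-p^3 - 4p^2 - 15p)/(4p + 12)

Euclidean algorithm in ℚ[p]:
  -p^5 - 3p^4 - 9p^3 + 23p^2 + 30p = (-(1/4)p^2 - (1/4)p - 3)(4p^3 + 8p^2 - 20p - 24) + (36p^2 - 36p - 72)
  4p^3 + 8p^2 - 20p - 24 = ((1/9)p + 1/3)(36p^2 - 36p - 72) + (0)
Last nonzero remainder: 36p^2 - 36p - 72. Dividing through by 36 gives the monic gcd p^2 - p - 2.
Cancel p^2 - p - 2 from numerator and denominator to get the reduced form.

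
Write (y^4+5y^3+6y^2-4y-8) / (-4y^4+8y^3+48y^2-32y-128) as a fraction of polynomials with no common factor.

Repeated division with remainder:
  y^4+5y^3+6y^2-4y-8 = (-1/4)(-4y^4+8y^3+48y^2-32y-128) + (7y^3+18y^2-12y-40)
  -4y^4+8y^3+48y^2-32y-128 = (-(4/7)y+128/49)(7y^3+18y^2-12y-40) + (-(288/49)y^2-(1152/49)y-1152/49)
  7y^3+18y^2-12y-40 = (-(343/288)y+245/144)(-(288/49)y^2-(1152/49)y-1152/49) + (0)
Last nonzero remainder: -(288/49)y^2-(1152/49)y-1152/49. Dividing through by -288/49 gives the monic gcd y^2+4y+4.
Cancel y^2+4y+4 from numerator and denominator to get the reduced form.

(-y^2-y+2)/(4y^2-24y+32)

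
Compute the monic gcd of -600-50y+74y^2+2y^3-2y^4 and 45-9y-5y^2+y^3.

Apply the Euclidean algorithm:
  -2y^4+2y^3+74y^2-50y-600 = (-2y-8)(y^3-5y^2-9y+45) + (16y^2-32y-240)
  y^3-5y^2-9y+45 = ((1/16)y-3/16)(16y^2-32y-240) + (0)
Last nonzero remainder: 16y^2-32y-240. Dividing through by 16 gives the monic gcd y^2-2y-15.

-15-2y+y^2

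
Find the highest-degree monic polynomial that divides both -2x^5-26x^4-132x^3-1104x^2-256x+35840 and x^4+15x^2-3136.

x^3+7x^2+64x+448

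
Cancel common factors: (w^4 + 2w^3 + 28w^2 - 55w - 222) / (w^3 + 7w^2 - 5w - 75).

By polynomial division,
  w^4 + 2w^3 + 28w^2 - 55w - 222 = (w - 5)(w^3 + 7w^2 - 5w - 75) + (68w^2 - 5w - 597)
  w^3 + 7w^2 - 5w - 75 = ((1/68)w + 481/4624)(68w^2 - 5w - 597) + ((19881/4624)w - 59643/4624)
  68w^2 - 5w - 597 = ((314432/19881)w + 920176/19881)((19881/4624)w - 59643/4624) + (0)
Last nonzero remainder: (19881/4624)w - 59643/4624. Dividing through by 19881/4624 gives the monic gcd w - 3.
Cancel w - 3 from numerator and denominator to get the reduced form.

(w^3 + 5w^2 + 43w + 74)/(w^2 + 10w + 25)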